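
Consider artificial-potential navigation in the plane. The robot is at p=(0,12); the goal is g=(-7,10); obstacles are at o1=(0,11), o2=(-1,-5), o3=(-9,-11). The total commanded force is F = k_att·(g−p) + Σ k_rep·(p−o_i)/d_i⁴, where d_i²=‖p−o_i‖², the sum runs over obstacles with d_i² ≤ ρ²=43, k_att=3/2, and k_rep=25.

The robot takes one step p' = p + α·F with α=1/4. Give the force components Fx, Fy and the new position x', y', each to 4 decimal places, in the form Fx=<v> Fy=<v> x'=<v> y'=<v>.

Fx=-10.5000 Fy=22.0000 x'=-2.6250 y'=17.5000

F_att = 3/2·(g−p) = 3/2·(-7,-2) = (-10.5000,-3.0000)
o1: d²=1 ≤ ρ²=43; F_rep = 25·(0,1)/1² = (0.0000,25.0000)
o2: d²=290 > ρ²=43 → inactive
o3: d²=610 > ρ²=43 → inactive
F = F_att + ΣF_rep = (-10.5000,22.0000)
p' = p + 1/4·F = (-2.6250,17.5000)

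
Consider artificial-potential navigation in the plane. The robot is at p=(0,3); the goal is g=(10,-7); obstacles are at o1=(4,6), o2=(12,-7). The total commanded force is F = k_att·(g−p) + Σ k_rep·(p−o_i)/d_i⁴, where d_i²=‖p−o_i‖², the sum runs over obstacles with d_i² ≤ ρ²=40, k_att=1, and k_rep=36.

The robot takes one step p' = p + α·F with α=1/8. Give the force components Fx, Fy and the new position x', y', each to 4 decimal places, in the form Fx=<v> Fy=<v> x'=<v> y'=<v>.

F_att = 1·(g−p) = 1·(10,-10) = (10.0000,-10.0000)
o1: d²=25 ≤ ρ²=40; F_rep = 36·(-4,-3)/25² = (-0.2304,-0.1728)
o2: d²=244 > ρ²=40 → inactive
F = F_att + ΣF_rep = (9.7696,-10.1728)
p' = p + 1/8·F = (1.2212,1.7284)

Fx=9.7696 Fy=-10.1728 x'=1.2212 y'=1.7284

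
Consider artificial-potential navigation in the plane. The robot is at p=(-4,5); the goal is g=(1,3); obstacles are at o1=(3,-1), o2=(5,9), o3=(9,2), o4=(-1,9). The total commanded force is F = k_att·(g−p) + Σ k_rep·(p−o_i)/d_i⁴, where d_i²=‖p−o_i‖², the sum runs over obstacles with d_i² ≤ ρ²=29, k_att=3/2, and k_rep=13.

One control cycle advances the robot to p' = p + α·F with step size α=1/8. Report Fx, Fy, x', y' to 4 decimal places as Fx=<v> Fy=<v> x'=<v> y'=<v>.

Fx=7.4376 Fy=-3.0832 x'=-3.0703 y'=4.6146

F_att = 3/2·(g−p) = 3/2·(5,-2) = (7.5000,-3.0000)
o1: d²=85 > ρ²=29 → inactive
o2: d²=97 > ρ²=29 → inactive
o3: d²=178 > ρ²=29 → inactive
o4: d²=25 ≤ ρ²=29; F_rep = 13·(-3,-4)/25² = (-0.0624,-0.0832)
F = F_att + ΣF_rep = (7.4376,-3.0832)
p' = p + 1/8·F = (-3.0703,4.6146)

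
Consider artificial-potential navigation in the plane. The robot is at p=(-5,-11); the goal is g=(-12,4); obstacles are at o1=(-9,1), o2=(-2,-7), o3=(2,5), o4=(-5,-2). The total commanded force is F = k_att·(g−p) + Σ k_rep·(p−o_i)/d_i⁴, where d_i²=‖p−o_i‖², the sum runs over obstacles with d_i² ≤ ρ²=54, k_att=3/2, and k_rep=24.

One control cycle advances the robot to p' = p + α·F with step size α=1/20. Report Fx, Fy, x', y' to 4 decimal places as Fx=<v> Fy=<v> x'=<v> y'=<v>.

F_att = 3/2·(g−p) = 3/2·(-7,15) = (-10.5000,22.5000)
o1: d²=160 > ρ²=54 → inactive
o2: d²=25 ≤ ρ²=54; F_rep = 24·(-3,-4)/25² = (-0.1152,-0.1536)
o3: d²=305 > ρ²=54 → inactive
o4: d²=81 > ρ²=54 → inactive
F = F_att + ΣF_rep = (-10.6152,22.3464)
p' = p + 1/20·F = (-5.5308,-9.8827)

Fx=-10.6152 Fy=22.3464 x'=-5.5308 y'=-9.8827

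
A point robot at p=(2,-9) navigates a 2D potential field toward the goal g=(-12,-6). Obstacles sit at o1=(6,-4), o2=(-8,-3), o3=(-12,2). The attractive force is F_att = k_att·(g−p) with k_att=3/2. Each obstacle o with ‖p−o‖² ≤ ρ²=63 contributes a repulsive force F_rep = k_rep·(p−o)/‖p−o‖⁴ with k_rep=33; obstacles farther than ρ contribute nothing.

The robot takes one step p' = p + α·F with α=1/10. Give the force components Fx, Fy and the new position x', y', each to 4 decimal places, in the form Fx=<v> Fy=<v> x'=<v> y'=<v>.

F_att = 3/2·(g−p) = 3/2·(-14,3) = (-21.0000,4.5000)
o1: d²=41 ≤ ρ²=63; F_rep = 33·(-4,-5)/41² = (-0.0785,-0.0982)
o2: d²=136 > ρ²=63 → inactive
o3: d²=317 > ρ²=63 → inactive
F = F_att + ΣF_rep = (-21.0785,4.4018)
p' = p + 1/10·F = (-0.1079,-8.5598)

Fx=-21.0785 Fy=4.4018 x'=-0.1079 y'=-8.5598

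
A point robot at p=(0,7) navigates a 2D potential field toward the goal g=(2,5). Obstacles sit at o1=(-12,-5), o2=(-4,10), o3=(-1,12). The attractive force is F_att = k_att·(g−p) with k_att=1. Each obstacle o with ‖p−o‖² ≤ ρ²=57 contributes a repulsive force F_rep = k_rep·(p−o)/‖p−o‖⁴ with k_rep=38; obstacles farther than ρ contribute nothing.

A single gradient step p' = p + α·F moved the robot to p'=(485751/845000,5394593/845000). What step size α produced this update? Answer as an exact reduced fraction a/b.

α = 1/4

F_att = 1·(g−p) = 1·(2,-2) = (2.0000,-2.0000)
o1: d²=288 > ρ²=57 → inactive
o2: d²=25 ≤ ρ²=57; F_rep = 38·(4,-3)/25² = (0.2432,-0.1824)
o3: d²=26 ≤ ρ²=57; F_rep = 38·(1,-5)/26² = (0.0562,-0.2811)
F = F_att + ΣF_rep = (2.2994,-2.4635)
Δp = p'−p = (0.5749,-0.6159); α = Δx/Fx = (485751/845000) / (485751/211250) = 1/4
check: Δy/Fy = (-520407/845000) / (-520407/211250) = 1/4 ✓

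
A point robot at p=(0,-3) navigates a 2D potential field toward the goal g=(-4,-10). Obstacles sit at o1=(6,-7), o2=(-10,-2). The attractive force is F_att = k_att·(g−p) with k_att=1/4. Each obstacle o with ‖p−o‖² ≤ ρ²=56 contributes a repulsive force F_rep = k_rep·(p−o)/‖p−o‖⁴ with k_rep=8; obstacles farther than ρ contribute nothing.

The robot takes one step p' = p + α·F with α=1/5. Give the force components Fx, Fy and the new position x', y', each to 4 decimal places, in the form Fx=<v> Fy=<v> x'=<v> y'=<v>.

F_att = 1/4·(g−p) = 1/4·(-4,-7) = (-1.0000,-1.7500)
o1: d²=52 ≤ ρ²=56; F_rep = 8·(-6,4)/52² = (-0.0178,0.0118)
o2: d²=101 > ρ²=56 → inactive
F = F_att + ΣF_rep = (-1.0178,-1.7382)
p' = p + 1/5·F = (-0.2036,-3.3476)

Fx=-1.0178 Fy=-1.7382 x'=-0.2036 y'=-3.3476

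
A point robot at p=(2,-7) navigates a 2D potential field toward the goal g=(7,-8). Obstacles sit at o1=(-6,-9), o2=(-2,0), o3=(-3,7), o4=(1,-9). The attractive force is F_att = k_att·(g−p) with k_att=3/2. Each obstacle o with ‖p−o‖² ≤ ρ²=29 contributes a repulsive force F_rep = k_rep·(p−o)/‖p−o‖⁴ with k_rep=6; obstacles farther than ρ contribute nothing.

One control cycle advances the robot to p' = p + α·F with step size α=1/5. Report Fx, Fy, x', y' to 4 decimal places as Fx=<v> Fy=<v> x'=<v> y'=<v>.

Fx=7.7400 Fy=-1.0200 x'=3.5480 y'=-7.2040

F_att = 3/2·(g−p) = 3/2·(5,-1) = (7.5000,-1.5000)
o1: d²=68 > ρ²=29 → inactive
o2: d²=65 > ρ²=29 → inactive
o3: d²=221 > ρ²=29 → inactive
o4: d²=5 ≤ ρ²=29; F_rep = 6·(1,2)/5² = (0.2400,0.4800)
F = F_att + ΣF_rep = (7.7400,-1.0200)
p' = p + 1/5·F = (3.5480,-7.2040)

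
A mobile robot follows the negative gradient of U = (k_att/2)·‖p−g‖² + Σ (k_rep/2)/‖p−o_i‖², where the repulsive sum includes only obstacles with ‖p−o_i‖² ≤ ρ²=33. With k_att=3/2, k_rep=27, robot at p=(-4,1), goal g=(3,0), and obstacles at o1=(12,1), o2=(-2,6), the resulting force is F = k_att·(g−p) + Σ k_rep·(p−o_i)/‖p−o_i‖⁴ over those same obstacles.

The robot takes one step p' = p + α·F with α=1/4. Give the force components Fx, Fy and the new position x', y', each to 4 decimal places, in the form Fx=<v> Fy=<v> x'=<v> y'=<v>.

F_att = 3/2·(g−p) = 3/2·(7,-1) = (10.5000,-1.5000)
o1: d²=256 > ρ²=33 → inactive
o2: d²=29 ≤ ρ²=33; F_rep = 27·(-2,-5)/29² = (-0.0642,-0.1605)
F = F_att + ΣF_rep = (10.4358,-1.6605)
p' = p + 1/4·F = (-1.3911,0.5849)

Fx=10.4358 Fy=-1.6605 x'=-1.3911 y'=0.5849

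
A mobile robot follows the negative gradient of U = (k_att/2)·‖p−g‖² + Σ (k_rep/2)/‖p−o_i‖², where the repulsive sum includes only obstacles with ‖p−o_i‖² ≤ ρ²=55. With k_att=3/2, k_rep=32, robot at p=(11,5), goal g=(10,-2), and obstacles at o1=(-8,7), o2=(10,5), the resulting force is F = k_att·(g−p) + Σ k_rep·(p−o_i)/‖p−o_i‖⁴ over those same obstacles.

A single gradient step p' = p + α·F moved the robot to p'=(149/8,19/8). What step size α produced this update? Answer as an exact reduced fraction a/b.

α = 1/4

F_att = 3/2·(g−p) = 3/2·(-1,-7) = (-1.5000,-10.5000)
o1: d²=365 > ρ²=55 → inactive
o2: d²=1 ≤ ρ²=55; F_rep = 32·(1,0)/1² = (32.0000,0.0000)
F = F_att + ΣF_rep = (30.5000,-10.5000)
Δp = p'−p = (7.6250,-2.6250); α = Δx/Fx = (61/8) / (61/2) = 1/4
check: Δy/Fy = (-21/8) / (-21/2) = 1/4 ✓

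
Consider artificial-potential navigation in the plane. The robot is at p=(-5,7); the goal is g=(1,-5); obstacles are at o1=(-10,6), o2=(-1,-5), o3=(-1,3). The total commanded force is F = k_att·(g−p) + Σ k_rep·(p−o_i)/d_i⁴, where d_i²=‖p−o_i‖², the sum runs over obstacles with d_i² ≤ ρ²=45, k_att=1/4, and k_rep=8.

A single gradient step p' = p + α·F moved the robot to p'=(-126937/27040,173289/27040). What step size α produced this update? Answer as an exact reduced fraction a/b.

α = 1/5

F_att = 1/4·(g−p) = 1/4·(6,-12) = (1.5000,-3.0000)
o1: d²=26 ≤ ρ²=45; F_rep = 8·(5,1)/26² = (0.0592,0.0118)
o2: d²=160 > ρ²=45 → inactive
o3: d²=32 ≤ ρ²=45; F_rep = 8·(-4,4)/32² = (-0.0312,0.0312)
F = F_att + ΣF_rep = (1.5279,-2.9569)
Δp = p'−p = (0.3056,-0.5914); α = Δx/Fx = (8263/27040) / (8263/5408) = 1/5
check: Δy/Fy = (-15991/27040) / (-15991/5408) = 1/5 ✓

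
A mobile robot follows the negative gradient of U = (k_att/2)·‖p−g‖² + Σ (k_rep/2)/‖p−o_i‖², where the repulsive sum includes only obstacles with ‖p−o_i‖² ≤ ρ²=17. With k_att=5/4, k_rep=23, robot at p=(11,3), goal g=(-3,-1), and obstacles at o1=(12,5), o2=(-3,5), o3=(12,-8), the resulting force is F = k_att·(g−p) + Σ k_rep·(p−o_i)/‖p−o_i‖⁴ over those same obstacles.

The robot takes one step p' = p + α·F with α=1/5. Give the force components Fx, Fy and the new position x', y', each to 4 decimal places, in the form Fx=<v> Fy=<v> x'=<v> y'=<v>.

F_att = 5/4·(g−p) = 5/4·(-14,-4) = (-17.5000,-5.0000)
o1: d²=5 ≤ ρ²=17; F_rep = 23·(-1,-2)/5² = (-0.9200,-1.8400)
o2: d²=200 > ρ²=17 → inactive
o3: d²=122 > ρ²=17 → inactive
F = F_att + ΣF_rep = (-18.4200,-6.8400)
p' = p + 1/5·F = (7.3160,1.6320)

Fx=-18.4200 Fy=-6.8400 x'=7.3160 y'=1.6320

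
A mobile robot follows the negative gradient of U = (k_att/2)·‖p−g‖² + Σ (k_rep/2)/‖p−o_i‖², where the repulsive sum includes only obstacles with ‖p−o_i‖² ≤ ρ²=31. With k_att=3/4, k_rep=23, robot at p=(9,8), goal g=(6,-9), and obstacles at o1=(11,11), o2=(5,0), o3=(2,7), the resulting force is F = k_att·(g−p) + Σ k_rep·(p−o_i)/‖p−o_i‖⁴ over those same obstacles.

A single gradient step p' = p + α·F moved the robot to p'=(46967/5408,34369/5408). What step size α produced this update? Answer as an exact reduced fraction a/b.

F_att = 3/4·(g−p) = 3/4·(-3,-17) = (-2.2500,-12.7500)
o1: d²=13 ≤ ρ²=31; F_rep = 23·(-2,-3)/13² = (-0.2722,-0.4083)
o2: d²=80 > ρ²=31 → inactive
o3: d²=50 > ρ²=31 → inactive
F = F_att + ΣF_rep = (-2.5222,-13.1583)
Δp = p'−p = (-0.3153,-1.6448); α = Δx/Fx = (-1705/5408) / (-1705/676) = 1/8
check: Δy/Fy = (-8895/5408) / (-8895/676) = 1/8 ✓

α = 1/8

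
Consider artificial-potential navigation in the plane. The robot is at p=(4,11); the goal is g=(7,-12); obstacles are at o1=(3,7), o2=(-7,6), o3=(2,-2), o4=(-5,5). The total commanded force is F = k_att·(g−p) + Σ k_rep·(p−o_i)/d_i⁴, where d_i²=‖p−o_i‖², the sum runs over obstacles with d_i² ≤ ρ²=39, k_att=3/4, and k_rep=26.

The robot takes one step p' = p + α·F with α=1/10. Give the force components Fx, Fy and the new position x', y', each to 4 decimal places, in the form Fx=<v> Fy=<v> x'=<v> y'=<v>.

Fx=2.3400 Fy=-16.8901 x'=4.2340 y'=9.3110

F_att = 3/4·(g−p) = 3/4·(3,-23) = (2.2500,-17.2500)
o1: d²=17 ≤ ρ²=39; F_rep = 26·(1,4)/17² = (0.0900,0.3599)
o2: d²=146 > ρ²=39 → inactive
o3: d²=173 > ρ²=39 → inactive
o4: d²=117 > ρ²=39 → inactive
F = F_att + ΣF_rep = (2.3400,-16.8901)
p' = p + 1/10·F = (4.2340,9.3110)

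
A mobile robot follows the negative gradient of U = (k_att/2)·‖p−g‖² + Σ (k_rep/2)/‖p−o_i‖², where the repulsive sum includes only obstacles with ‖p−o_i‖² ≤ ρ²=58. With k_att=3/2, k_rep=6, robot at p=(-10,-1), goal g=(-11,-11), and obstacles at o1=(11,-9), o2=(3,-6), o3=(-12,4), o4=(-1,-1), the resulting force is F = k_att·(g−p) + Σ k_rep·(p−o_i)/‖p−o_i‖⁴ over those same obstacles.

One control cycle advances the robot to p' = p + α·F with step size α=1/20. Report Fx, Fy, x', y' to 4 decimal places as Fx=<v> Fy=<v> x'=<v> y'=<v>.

F_att = 3/2·(g−p) = 3/2·(-1,-10) = (-1.5000,-15.0000)
o1: d²=505 > ρ²=58 → inactive
o2: d²=194 > ρ²=58 → inactive
o3: d²=29 ≤ ρ²=58; F_rep = 6·(2,-5)/29² = (0.0143,-0.0357)
o4: d²=81 > ρ²=58 → inactive
F = F_att + ΣF_rep = (-1.4857,-15.0357)
p' = p + 1/20·F = (-10.0743,-1.7518)

Fx=-1.4857 Fy=-15.0357 x'=-10.0743 y'=-1.7518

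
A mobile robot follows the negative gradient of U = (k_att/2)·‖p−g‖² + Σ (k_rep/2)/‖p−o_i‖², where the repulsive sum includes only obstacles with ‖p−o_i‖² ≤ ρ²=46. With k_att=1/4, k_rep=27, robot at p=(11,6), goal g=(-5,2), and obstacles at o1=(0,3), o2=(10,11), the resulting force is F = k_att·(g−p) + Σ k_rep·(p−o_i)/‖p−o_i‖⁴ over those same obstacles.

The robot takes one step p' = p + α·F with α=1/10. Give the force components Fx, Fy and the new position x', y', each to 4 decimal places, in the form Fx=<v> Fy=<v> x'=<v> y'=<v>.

Fx=-3.9601 Fy=-1.1997 x'=10.6040 y'=5.8800

F_att = 1/4·(g−p) = 1/4·(-16,-4) = (-4.0000,-1.0000)
o1: d²=130 > ρ²=46 → inactive
o2: d²=26 ≤ ρ²=46; F_rep = 27·(1,-5)/26² = (0.0399,-0.1997)
F = F_att + ΣF_rep = (-3.9601,-1.1997)
p' = p + 1/10·F = (10.6040,5.8800)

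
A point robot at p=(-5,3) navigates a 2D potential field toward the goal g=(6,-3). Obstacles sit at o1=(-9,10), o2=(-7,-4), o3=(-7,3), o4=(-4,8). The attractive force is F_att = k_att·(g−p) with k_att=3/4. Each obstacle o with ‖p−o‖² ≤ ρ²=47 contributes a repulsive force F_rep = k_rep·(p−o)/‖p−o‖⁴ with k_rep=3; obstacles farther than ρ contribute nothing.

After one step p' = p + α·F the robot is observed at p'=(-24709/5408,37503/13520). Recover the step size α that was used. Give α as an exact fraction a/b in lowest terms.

F_att = 3/4·(g−p) = 3/4·(11,-6) = (8.2500,-4.5000)
o1: d²=65 > ρ²=47 → inactive
o2: d²=53 > ρ²=47 → inactive
o3: d²=4 ≤ ρ²=47; F_rep = 3·(2,0)/4² = (0.3750,0.0000)
o4: d²=26 ≤ ρ²=47; F_rep = 3·(-1,-5)/26² = (-0.0044,-0.0222)
F = F_att + ΣF_rep = (8.6206,-4.5222)
Δp = p'−p = (0.4310,-0.2261); α = Δx/Fx = (2331/5408) / (11655/1352) = 1/20
check: Δy/Fy = (-3057/13520) / (-3057/676) = 1/20 ✓

α = 1/20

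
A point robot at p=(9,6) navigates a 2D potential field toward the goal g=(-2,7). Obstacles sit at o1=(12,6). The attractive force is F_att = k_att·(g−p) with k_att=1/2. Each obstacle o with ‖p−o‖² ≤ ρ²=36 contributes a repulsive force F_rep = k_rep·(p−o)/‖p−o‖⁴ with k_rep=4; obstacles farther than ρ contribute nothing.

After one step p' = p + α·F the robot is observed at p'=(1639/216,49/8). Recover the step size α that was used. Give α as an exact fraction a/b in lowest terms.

α = 1/4

F_att = 1/2·(g−p) = 1/2·(-11,1) = (-5.5000,0.5000)
o1: d²=9 ≤ ρ²=36; F_rep = 4·(-3,0)/9² = (-0.1481,0.0000)
F = F_att + ΣF_rep = (-5.6481,0.5000)
Δp = p'−p = (-1.4120,0.1250); α = Δx/Fx = (-305/216) / (-305/54) = 1/4
check: Δy/Fy = (1/8) / (1/2) = 1/4 ✓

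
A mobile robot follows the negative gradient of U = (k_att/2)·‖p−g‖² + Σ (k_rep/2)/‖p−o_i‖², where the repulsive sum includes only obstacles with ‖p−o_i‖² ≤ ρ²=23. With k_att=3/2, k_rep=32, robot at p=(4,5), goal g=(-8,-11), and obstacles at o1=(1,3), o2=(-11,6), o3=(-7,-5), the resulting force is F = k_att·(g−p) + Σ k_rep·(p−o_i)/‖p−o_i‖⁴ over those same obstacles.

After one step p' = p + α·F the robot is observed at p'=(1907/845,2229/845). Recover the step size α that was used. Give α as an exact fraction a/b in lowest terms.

α = 1/10

F_att = 3/2·(g−p) = 3/2·(-12,-16) = (-18.0000,-24.0000)
o1: d²=13 ≤ ρ²=23; F_rep = 32·(3,2)/13² = (0.5680,0.3787)
o2: d²=226 > ρ²=23 → inactive
o3: d²=221 > ρ²=23 → inactive
F = F_att + ΣF_rep = (-17.4320,-23.6213)
Δp = p'−p = (-1.7432,-2.3621); α = Δx/Fx = (-1473/845) / (-2946/169) = 1/10
check: Δy/Fy = (-1996/845) / (-3992/169) = 1/10 ✓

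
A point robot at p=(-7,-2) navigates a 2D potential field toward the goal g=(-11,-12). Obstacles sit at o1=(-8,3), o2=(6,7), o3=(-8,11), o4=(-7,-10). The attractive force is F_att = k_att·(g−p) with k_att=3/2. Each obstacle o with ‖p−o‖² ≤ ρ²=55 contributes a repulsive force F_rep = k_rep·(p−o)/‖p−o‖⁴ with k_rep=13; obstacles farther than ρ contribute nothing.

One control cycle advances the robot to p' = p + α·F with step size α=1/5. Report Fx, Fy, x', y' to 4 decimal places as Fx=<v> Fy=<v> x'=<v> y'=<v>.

Fx=-5.9808 Fy=-15.0962 x'=-8.1962 y'=-5.0192

F_att = 3/2·(g−p) = 3/2·(-4,-10) = (-6.0000,-15.0000)
o1: d²=26 ≤ ρ²=55; F_rep = 13·(1,-5)/26² = (0.0192,-0.0962)
o2: d²=250 > ρ²=55 → inactive
o3: d²=170 > ρ²=55 → inactive
o4: d²=64 > ρ²=55 → inactive
F = F_att + ΣF_rep = (-5.9808,-15.0962)
p' = p + 1/5·F = (-8.1962,-5.0192)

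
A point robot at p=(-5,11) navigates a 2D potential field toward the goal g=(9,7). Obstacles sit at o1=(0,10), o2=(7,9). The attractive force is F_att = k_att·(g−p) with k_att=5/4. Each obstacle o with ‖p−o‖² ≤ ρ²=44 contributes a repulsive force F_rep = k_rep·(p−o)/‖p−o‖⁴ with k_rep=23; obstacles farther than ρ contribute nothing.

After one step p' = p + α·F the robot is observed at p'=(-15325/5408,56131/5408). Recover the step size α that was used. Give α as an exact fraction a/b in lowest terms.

F_att = 5/4·(g−p) = 5/4·(14,-4) = (17.5000,-5.0000)
o1: d²=26 ≤ ρ²=44; F_rep = 23·(-5,1)/26² = (-0.1701,0.0340)
o2: d²=148 > ρ²=44 → inactive
F = F_att + ΣF_rep = (17.3299,-4.9660)
Δp = p'−p = (2.1662,-0.6207); α = Δx/Fx = (11715/5408) / (11715/676) = 1/8
check: Δy/Fy = (-3357/5408) / (-3357/676) = 1/8 ✓

α = 1/8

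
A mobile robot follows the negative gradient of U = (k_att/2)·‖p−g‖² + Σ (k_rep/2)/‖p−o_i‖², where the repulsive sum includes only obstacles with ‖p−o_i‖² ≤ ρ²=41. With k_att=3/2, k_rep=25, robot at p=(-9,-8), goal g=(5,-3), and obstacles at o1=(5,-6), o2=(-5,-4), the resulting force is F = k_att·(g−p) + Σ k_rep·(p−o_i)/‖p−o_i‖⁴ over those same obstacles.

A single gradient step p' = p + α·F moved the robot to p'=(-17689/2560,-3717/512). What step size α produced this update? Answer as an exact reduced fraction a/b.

α = 1/10

F_att = 3/2·(g−p) = 3/2·(14,5) = (21.0000,7.5000)
o1: d²=200 > ρ²=41 → inactive
o2: d²=32 ≤ ρ²=41; F_rep = 25·(-4,-4)/32² = (-0.0977,-0.0977)
F = F_att + ΣF_rep = (20.9023,7.4023)
Δp = p'−p = (2.0902,0.7402); α = Δx/Fx = (5351/2560) / (5351/256) = 1/10
check: Δy/Fy = (379/512) / (1895/256) = 1/10 ✓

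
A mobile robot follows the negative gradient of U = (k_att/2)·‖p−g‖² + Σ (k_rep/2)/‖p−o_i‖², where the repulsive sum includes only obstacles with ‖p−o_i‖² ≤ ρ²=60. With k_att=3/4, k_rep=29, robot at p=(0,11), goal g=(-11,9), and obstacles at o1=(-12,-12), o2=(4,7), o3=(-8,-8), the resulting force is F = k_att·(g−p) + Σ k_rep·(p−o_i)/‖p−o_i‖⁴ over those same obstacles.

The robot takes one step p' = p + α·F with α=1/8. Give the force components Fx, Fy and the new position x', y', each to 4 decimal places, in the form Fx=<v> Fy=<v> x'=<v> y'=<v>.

F_att = 3/4·(g−p) = 3/4·(-11,-2) = (-8.2500,-1.5000)
o1: d²=673 > ρ²=60 → inactive
o2: d²=32 ≤ ρ²=60; F_rep = 29·(-4,4)/32² = (-0.1133,0.1133)
o3: d²=425 > ρ²=60 → inactive
F = F_att + ΣF_rep = (-8.3633,-1.3867)
p' = p + 1/8·F = (-1.0454,10.8267)

Fx=-8.3633 Fy=-1.3867 x'=-1.0454 y'=10.8267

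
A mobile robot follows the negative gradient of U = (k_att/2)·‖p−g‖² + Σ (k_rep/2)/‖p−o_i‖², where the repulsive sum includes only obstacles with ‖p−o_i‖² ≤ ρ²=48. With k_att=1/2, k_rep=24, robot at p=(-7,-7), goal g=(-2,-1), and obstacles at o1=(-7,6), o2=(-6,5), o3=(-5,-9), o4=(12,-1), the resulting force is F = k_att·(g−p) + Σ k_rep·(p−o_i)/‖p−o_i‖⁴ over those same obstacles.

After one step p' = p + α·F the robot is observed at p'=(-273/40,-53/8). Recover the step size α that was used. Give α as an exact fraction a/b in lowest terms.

α = 1/10

F_att = 1/2·(g−p) = 1/2·(5,6) = (2.5000,3.0000)
o1: d²=169 > ρ²=48 → inactive
o2: d²=145 > ρ²=48 → inactive
o3: d²=8 ≤ ρ²=48; F_rep = 24·(-2,2)/8² = (-0.7500,0.7500)
o4: d²=397 > ρ²=48 → inactive
F = F_att + ΣF_rep = (1.7500,3.7500)
Δp = p'−p = (0.1750,0.3750); α = Δx/Fx = (7/40) / (7/4) = 1/10
check: Δy/Fy = (3/8) / (15/4) = 1/10 ✓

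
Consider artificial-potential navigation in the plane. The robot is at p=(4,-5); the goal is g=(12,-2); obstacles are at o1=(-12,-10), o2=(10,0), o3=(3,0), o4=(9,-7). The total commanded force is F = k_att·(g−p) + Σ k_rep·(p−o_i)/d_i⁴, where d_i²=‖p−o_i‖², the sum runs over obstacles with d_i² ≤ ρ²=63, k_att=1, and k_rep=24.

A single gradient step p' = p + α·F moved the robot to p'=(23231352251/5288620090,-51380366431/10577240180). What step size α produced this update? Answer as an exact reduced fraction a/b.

F_att = 1·(g−p) = 1·(8,3) = (8.0000,3.0000)
o1: d²=281 > ρ²=63 → inactive
o2: d²=61 ≤ ρ²=63; F_rep = 24·(-6,-5)/61² = (-0.0387,-0.0322)
o3: d²=26 ≤ ρ²=63; F_rep = 24·(1,-5)/26² = (0.0355,-0.1775)
o4: d²=29 ≤ ρ²=63; F_rep = 24·(-5,2)/29² = (-0.1427,0.0571)
F = F_att + ΣF_rep = (7.8541,2.8473)
Δp = p'−p = (0.3927,0.1424); α = Δx/Fx = (2076871891/5288620090) / (4153743782/528862009) = 1/20
check: Δy/Fy = (1505834469/10577240180) / (1505834469/528862009) = 1/20 ✓

α = 1/20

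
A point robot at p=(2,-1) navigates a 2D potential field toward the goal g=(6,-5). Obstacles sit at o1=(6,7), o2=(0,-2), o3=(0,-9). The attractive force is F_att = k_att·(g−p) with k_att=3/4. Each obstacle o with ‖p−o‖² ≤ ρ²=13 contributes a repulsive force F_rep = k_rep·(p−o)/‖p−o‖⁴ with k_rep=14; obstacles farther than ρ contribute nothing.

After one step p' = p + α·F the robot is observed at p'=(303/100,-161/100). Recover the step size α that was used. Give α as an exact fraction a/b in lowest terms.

F_att = 3/4·(g−p) = 3/4·(4,-4) = (3.0000,-3.0000)
o1: d²=80 > ρ²=13 → inactive
o2: d²=5 ≤ ρ²=13; F_rep = 14·(2,1)/5² = (1.1200,0.5600)
o3: d²=68 > ρ²=13 → inactive
F = F_att + ΣF_rep = (4.1200,-2.4400)
Δp = p'−p = (1.0300,-0.6100); α = Δx/Fx = (103/100) / (103/25) = 1/4
check: Δy/Fy = (-61/100) / (-61/25) = 1/4 ✓

α = 1/4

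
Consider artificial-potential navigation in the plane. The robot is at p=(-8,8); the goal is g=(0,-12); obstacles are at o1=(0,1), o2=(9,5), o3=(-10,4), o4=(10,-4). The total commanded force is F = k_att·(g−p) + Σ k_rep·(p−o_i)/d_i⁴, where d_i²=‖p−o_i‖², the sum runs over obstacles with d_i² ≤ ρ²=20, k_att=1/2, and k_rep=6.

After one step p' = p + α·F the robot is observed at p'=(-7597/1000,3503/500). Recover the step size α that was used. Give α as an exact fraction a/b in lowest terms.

α = 1/10

F_att = 1/2·(g−p) = 1/2·(8,-20) = (4.0000,-10.0000)
o1: d²=113 > ρ²=20 → inactive
o2: d²=298 > ρ²=20 → inactive
o3: d²=20 ≤ ρ²=20; F_rep = 6·(2,4)/20² = (0.0300,0.0600)
o4: d²=468 > ρ²=20 → inactive
F = F_att + ΣF_rep = (4.0300,-9.9400)
Δp = p'−p = (0.4030,-0.9940); α = Δx/Fx = (403/1000) / (403/100) = 1/10
check: Δy/Fy = (-497/500) / (-497/50) = 1/10 ✓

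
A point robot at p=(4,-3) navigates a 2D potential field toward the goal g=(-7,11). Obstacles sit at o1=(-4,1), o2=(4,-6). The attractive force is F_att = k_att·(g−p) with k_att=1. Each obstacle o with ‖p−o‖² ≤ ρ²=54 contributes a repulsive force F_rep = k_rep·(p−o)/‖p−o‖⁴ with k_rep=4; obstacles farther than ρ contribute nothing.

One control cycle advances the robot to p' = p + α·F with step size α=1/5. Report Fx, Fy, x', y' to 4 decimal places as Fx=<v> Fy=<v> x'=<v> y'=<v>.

F_att = 1·(g−p) = 1·(-11,14) = (-11.0000,14.0000)
o1: d²=80 > ρ²=54 → inactive
o2: d²=9 ≤ ρ²=54; F_rep = 4·(0,3)/9² = (0.0000,0.1481)
F = F_att + ΣF_rep = (-11.0000,14.1481)
p' = p + 1/5·F = (1.8000,-0.1704)

Fx=-11.0000 Fy=14.1481 x'=1.8000 y'=-0.1704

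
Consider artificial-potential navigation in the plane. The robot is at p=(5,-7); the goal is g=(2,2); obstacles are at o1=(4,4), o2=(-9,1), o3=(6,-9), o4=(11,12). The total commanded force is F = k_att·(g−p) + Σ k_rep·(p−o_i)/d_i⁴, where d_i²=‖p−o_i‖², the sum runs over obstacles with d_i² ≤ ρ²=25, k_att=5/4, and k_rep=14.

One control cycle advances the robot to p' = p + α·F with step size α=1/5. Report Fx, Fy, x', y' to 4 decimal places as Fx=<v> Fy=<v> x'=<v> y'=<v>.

F_att = 5/4·(g−p) = 5/4·(-3,9) = (-3.7500,11.2500)
o1: d²=122 > ρ²=25 → inactive
o2: d²=260 > ρ²=25 → inactive
o3: d²=5 ≤ ρ²=25; F_rep = 14·(-1,2)/5² = (-0.5600,1.1200)
o4: d²=397 > ρ²=25 → inactive
F = F_att + ΣF_rep = (-4.3100,12.3700)
p' = p + 1/5·F = (4.1380,-4.5260)

Fx=-4.3100 Fy=12.3700 x'=4.1380 y'=-4.5260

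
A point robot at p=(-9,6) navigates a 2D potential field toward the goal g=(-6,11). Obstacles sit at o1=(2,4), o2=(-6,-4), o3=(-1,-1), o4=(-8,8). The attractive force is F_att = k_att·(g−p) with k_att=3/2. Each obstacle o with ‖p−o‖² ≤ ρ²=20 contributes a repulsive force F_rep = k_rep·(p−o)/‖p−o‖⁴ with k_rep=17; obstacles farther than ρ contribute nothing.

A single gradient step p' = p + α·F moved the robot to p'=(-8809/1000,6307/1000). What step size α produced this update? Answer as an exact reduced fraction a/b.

F_att = 3/2·(g−p) = 3/2·(3,5) = (4.5000,7.5000)
o1: d²=125 > ρ²=20 → inactive
o2: d²=109 > ρ²=20 → inactive
o3: d²=113 > ρ²=20 → inactive
o4: d²=5 ≤ ρ²=20; F_rep = 17·(-1,-2)/5² = (-0.6800,-1.3600)
F = F_att + ΣF_rep = (3.8200,6.1400)
Δp = p'−p = (0.1910,0.3070); α = Δx/Fx = (191/1000) / (191/50) = 1/20
check: Δy/Fy = (307/1000) / (307/50) = 1/20 ✓

α = 1/20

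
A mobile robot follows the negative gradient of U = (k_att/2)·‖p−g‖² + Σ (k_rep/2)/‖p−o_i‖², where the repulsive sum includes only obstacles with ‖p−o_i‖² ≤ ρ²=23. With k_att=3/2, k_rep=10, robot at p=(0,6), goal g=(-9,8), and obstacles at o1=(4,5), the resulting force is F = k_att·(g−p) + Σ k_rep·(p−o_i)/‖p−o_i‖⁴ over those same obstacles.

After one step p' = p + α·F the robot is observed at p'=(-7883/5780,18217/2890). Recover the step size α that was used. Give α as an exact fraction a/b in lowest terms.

F_att = 3/2·(g−p) = 3/2·(-9,2) = (-13.5000,3.0000)
o1: d²=17 ≤ ρ²=23; F_rep = 10·(-4,1)/17² = (-0.1384,0.0346)
F = F_att + ΣF_rep = (-13.6384,3.0346)
Δp = p'−p = (-1.3638,0.3035); α = Δx/Fx = (-7883/5780) / (-7883/578) = 1/10
check: Δy/Fy = (877/2890) / (877/289) = 1/10 ✓

α = 1/10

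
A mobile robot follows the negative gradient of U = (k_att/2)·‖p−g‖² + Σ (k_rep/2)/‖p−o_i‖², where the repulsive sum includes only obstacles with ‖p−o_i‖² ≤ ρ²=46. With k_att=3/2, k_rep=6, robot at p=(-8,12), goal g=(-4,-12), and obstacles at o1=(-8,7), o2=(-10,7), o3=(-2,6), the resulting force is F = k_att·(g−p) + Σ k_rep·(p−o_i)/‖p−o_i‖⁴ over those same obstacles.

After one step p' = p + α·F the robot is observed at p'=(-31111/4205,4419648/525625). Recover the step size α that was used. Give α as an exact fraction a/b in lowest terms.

α = 1/10

F_att = 3/2·(g−p) = 3/2·(4,-24) = (6.0000,-36.0000)
o1: d²=25 ≤ ρ²=46; F_rep = 6·(0,5)/25² = (0.0000,0.0480)
o2: d²=29 ≤ ρ²=46; F_rep = 6·(2,5)/29² = (0.0143,0.0357)
o3: d²=72 > ρ²=46 → inactive
F = F_att + ΣF_rep = (6.0143,-35.9163)
Δp = p'−p = (0.6014,-3.5916); α = Δx/Fx = (2529/4205) / (5058/841) = 1/10
check: Δy/Fy = (-1887852/525625) / (-3775704/105125) = 1/10 ✓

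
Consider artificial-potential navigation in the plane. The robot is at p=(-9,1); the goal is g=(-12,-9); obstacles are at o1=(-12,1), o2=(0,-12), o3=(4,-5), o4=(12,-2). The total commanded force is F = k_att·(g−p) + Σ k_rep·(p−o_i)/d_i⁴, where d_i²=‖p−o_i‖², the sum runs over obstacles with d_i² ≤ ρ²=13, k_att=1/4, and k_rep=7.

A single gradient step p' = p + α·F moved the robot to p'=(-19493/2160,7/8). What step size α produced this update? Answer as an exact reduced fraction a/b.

α = 1/20

F_att = 1/4·(g−p) = 1/4·(-3,-10) = (-0.7500,-2.5000)
o1: d²=9 ≤ ρ²=13; F_rep = 7·(3,0)/9² = (0.2593,0.0000)
o2: d²=250 > ρ²=13 → inactive
o3: d²=205 > ρ²=13 → inactive
o4: d²=450 > ρ²=13 → inactive
F = F_att + ΣF_rep = (-0.4907,-2.5000)
Δp = p'−p = (-0.0245,-0.1250); α = Δx/Fx = (-53/2160) / (-53/108) = 1/20
check: Δy/Fy = (-1/8) / (-5/2) = 1/20 ✓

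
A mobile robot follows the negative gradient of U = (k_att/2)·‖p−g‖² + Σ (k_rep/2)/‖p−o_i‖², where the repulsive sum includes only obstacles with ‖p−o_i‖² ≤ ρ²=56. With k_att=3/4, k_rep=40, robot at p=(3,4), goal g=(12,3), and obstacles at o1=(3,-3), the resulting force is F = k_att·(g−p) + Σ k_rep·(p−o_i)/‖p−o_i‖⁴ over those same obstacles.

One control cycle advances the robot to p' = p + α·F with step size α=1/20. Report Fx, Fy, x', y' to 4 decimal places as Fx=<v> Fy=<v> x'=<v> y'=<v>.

F_att = 3/4·(g−p) = 3/4·(9,-1) = (6.7500,-0.7500)
o1: d²=49 ≤ ρ²=56; F_rep = 40·(0,7)/49² = (0.0000,0.1166)
F = F_att + ΣF_rep = (6.7500,-0.6334)
p' = p + 1/20·F = (3.3375,3.9683)

Fx=6.7500 Fy=-0.6334 x'=3.3375 y'=3.9683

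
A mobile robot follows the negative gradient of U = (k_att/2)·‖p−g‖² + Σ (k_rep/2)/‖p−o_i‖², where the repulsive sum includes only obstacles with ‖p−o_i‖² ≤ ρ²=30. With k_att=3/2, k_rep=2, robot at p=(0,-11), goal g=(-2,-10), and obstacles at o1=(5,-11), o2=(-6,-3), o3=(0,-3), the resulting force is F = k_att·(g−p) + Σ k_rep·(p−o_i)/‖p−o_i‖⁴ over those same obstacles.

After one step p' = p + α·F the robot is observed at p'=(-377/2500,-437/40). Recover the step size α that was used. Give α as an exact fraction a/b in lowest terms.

F_att = 3/2·(g−p) = 3/2·(-2,1) = (-3.0000,1.5000)
o1: d²=25 ≤ ρ²=30; F_rep = 2·(-5,0)/25² = (-0.0160,0.0000)
o2: d²=100 > ρ²=30 → inactive
o3: d²=64 > ρ²=30 → inactive
F = F_att + ΣF_rep = (-3.0160,1.5000)
Δp = p'−p = (-0.1508,0.0750); α = Δx/Fx = (-377/2500) / (-377/125) = 1/20
check: Δy/Fy = (3/40) / (3/2) = 1/20 ✓

α = 1/20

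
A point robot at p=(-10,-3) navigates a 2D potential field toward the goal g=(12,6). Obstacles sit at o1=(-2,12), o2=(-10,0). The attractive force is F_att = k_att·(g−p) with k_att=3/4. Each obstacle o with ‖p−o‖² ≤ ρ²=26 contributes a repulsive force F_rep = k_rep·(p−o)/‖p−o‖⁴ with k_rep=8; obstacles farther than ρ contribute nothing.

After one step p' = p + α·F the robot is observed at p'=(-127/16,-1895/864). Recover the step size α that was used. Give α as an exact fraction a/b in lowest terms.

F_att = 3/4·(g−p) = 3/4·(22,9) = (16.5000,6.7500)
o1: d²=289 > ρ²=26 → inactive
o2: d²=9 ≤ ρ²=26; F_rep = 8·(0,-3)/9² = (0.0000,-0.2963)
F = F_att + ΣF_rep = (16.5000,6.4537)
Δp = p'−p = (2.0625,0.8067); α = Δx/Fx = (33/16) / (33/2) = 1/8
check: Δy/Fy = (697/864) / (697/108) = 1/8 ✓

α = 1/8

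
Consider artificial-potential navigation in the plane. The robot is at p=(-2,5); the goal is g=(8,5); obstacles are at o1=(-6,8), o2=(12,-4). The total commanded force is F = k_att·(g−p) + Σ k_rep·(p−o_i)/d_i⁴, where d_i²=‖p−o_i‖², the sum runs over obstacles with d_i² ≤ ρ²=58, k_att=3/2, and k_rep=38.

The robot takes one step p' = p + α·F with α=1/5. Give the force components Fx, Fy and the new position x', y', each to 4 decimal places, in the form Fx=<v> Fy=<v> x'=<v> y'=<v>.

F_att = 3/2·(g−p) = 3/2·(10,0) = (15.0000,0.0000)
o1: d²=25 ≤ ρ²=58; F_rep = 38·(4,-3)/25² = (0.2432,-0.1824)
o2: d²=277 > ρ²=58 → inactive
F = F_att + ΣF_rep = (15.2432,-0.1824)
p' = p + 1/5·F = (1.0486,4.9635)

Fx=15.2432 Fy=-0.1824 x'=1.0486 y'=4.9635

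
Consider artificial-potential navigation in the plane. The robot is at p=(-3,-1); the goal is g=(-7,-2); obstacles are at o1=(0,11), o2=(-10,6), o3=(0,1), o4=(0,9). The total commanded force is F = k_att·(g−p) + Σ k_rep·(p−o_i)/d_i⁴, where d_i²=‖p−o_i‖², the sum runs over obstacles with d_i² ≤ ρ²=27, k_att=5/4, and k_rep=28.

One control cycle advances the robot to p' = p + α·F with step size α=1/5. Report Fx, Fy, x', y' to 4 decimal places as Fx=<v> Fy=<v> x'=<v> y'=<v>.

Fx=-5.4970 Fy=-1.5814 x'=-4.0994 y'=-1.3163

F_att = 5/4·(g−p) = 5/4·(-4,-1) = (-5.0000,-1.2500)
o1: d²=153 > ρ²=27 → inactive
o2: d²=98 > ρ²=27 → inactive
o3: d²=13 ≤ ρ²=27; F_rep = 28·(-3,-2)/13² = (-0.4970,-0.3314)
o4: d²=109 > ρ²=27 → inactive
F = F_att + ΣF_rep = (-5.4970,-1.5814)
p' = p + 1/5·F = (-4.0994,-1.3163)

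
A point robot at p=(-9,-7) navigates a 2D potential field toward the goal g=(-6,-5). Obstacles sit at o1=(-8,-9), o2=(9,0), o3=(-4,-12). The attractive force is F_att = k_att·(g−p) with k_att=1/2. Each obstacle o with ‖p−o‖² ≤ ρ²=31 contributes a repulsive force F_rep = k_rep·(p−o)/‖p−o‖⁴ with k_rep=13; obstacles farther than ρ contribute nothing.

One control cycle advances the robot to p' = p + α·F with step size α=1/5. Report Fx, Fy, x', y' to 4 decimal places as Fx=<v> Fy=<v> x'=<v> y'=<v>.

Fx=0.9800 Fy=2.0400 x'=-8.8040 y'=-6.5920

F_att = 1/2·(g−p) = 1/2·(3,2) = (1.5000,1.0000)
o1: d²=5 ≤ ρ²=31; F_rep = 13·(-1,2)/5² = (-0.5200,1.0400)
o2: d²=373 > ρ²=31 → inactive
o3: d²=50 > ρ²=31 → inactive
F = F_att + ΣF_rep = (0.9800,2.0400)
p' = p + 1/5·F = (-8.8040,-6.5920)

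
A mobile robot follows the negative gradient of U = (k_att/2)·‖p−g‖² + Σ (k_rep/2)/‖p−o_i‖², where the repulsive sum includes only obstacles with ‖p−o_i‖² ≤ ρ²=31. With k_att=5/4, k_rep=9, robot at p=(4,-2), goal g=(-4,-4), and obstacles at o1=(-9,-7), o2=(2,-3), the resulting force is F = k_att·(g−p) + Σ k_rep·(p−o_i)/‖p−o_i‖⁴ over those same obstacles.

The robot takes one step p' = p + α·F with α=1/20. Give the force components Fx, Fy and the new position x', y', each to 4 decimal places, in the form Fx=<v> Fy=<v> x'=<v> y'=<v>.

Fx=-9.2800 Fy=-2.1400 x'=3.5360 y'=-2.1070

F_att = 5/4·(g−p) = 5/4·(-8,-2) = (-10.0000,-2.5000)
o1: d²=194 > ρ²=31 → inactive
o2: d²=5 ≤ ρ²=31; F_rep = 9·(2,1)/5² = (0.7200,0.3600)
F = F_att + ΣF_rep = (-9.2800,-2.1400)
p' = p + 1/20·F = (3.5360,-2.1070)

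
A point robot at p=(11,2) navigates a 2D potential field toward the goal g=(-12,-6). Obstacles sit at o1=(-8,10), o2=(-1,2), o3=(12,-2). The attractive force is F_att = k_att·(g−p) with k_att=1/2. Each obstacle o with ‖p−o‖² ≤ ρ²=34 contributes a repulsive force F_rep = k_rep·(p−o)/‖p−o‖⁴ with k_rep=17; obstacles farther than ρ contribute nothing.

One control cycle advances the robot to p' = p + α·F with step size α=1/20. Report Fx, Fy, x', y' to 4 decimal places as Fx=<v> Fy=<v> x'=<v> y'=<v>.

F_att = 1/2·(g−p) = 1/2·(-23,-8) = (-11.5000,-4.0000)
o1: d²=425 > ρ²=34 → inactive
o2: d²=144 > ρ²=34 → inactive
o3: d²=17 ≤ ρ²=34; F_rep = 17·(-1,4)/17² = (-0.0588,0.2353)
F = F_att + ΣF_rep = (-11.5588,-3.7647)
p' = p + 1/20·F = (10.4221,1.8118)

Fx=-11.5588 Fy=-3.7647 x'=10.4221 y'=1.8118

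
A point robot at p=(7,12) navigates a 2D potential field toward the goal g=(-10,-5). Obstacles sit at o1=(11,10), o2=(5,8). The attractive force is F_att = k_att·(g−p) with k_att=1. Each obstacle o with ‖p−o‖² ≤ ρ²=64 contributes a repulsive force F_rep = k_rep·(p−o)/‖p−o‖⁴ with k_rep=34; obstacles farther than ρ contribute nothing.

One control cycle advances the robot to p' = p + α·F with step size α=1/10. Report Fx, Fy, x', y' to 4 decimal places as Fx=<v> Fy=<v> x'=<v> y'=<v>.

Fx=-17.1700 Fy=-16.4900 x'=5.2830 y'=10.3510

F_att = 1·(g−p) = 1·(-17,-17) = (-17.0000,-17.0000)
o1: d²=20 ≤ ρ²=64; F_rep = 34·(-4,2)/20² = (-0.3400,0.1700)
o2: d²=20 ≤ ρ²=64; F_rep = 34·(2,4)/20² = (0.1700,0.3400)
F = F_att + ΣF_rep = (-17.1700,-16.4900)
p' = p + 1/10·F = (5.2830,10.3510)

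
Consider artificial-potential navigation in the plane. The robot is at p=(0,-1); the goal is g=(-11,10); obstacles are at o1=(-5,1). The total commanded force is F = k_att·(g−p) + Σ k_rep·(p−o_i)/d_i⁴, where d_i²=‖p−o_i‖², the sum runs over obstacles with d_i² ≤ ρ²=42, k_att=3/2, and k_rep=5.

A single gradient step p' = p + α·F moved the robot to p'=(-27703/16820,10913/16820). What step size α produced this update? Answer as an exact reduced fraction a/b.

F_att = 3/2·(g−p) = 3/2·(-11,11) = (-16.5000,16.5000)
o1: d²=29 ≤ ρ²=42; F_rep = 5·(5,-2)/29² = (0.0297,-0.0119)
F = F_att + ΣF_rep = (-16.4703,16.4881)
Δp = p'−p = (-1.6470,1.6488); α = Δx/Fx = (-27703/16820) / (-27703/1682) = 1/10
check: Δy/Fy = (27733/16820) / (27733/1682) = 1/10 ✓

α = 1/10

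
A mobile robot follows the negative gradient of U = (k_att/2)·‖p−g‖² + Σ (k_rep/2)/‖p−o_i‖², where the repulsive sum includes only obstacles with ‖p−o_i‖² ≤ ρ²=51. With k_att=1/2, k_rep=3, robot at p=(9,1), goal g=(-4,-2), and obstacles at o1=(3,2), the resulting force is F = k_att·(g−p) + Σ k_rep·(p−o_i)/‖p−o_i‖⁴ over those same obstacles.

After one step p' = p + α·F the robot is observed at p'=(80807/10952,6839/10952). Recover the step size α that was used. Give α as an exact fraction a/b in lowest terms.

F_att = 1/2·(g−p) = 1/2·(-13,-3) = (-6.5000,-1.5000)
o1: d²=37 ≤ ρ²=51; F_rep = 3·(6,-1)/37² = (0.0131,-0.0022)
F = F_att + ΣF_rep = (-6.4869,-1.5022)
Δp = p'−p = (-1.6217,-0.3755); α = Δx/Fx = (-17761/10952) / (-17761/2738) = 1/4
check: Δy/Fy = (-4113/10952) / (-4113/2738) = 1/4 ✓

α = 1/4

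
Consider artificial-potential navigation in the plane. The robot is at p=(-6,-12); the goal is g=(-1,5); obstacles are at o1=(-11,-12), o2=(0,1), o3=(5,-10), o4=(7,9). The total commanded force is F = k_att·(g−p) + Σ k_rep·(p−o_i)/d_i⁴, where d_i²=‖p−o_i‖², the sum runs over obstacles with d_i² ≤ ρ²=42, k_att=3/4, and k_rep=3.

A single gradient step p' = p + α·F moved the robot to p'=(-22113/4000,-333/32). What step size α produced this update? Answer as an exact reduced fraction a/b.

F_att = 3/4·(g−p) = 3/4·(5,17) = (3.7500,12.7500)
o1: d²=25 ≤ ρ²=42; F_rep = 3·(5,0)/25² = (0.0240,0.0000)
o2: d²=205 > ρ²=42 → inactive
o3: d²=125 > ρ²=42 → inactive
o4: d²=610 > ρ²=42 → inactive
F = F_att + ΣF_rep = (3.7740,12.7500)
Δp = p'−p = (0.4718,1.5938); α = Δx/Fx = (1887/4000) / (1887/500) = 1/8
check: Δy/Fy = (51/32) / (51/4) = 1/8 ✓

α = 1/8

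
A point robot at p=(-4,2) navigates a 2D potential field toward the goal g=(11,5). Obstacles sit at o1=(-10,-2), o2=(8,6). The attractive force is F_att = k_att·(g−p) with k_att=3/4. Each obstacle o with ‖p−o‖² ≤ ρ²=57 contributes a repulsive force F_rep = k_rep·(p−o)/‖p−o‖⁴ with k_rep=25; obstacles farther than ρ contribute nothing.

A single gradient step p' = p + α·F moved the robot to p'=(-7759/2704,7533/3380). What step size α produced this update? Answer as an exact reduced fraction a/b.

F_att = 3/4·(g−p) = 3/4·(15,3) = (11.2500,2.2500)
o1: d²=52 ≤ ρ²=57; F_rep = 25·(6,4)/52² = (0.0555,0.0370)
o2: d²=160 > ρ²=57 → inactive
F = F_att + ΣF_rep = (11.3055,2.2870)
Δp = p'−p = (1.1305,0.2287); α = Δx/Fx = (3057/2704) / (15285/1352) = 1/10
check: Δy/Fy = (773/3380) / (773/338) = 1/10 ✓

α = 1/10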